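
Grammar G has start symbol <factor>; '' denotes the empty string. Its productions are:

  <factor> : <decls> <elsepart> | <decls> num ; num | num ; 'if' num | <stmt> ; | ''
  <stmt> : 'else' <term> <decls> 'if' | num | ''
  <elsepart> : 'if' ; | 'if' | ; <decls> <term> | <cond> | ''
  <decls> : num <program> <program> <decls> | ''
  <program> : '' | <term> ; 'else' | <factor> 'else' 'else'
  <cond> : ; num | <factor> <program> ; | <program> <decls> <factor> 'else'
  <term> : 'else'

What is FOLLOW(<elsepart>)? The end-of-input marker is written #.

{ #, 'else', 'if', ;, num }

In <factor> : <decls> <elsepart>: <elsepart> is at the end, add FOLLOW(<factor>) = { #, 'else', 'if', ;, num }.
Union: FOLLOW(<elsepart>) = { #, 'else', 'if', ;, num }.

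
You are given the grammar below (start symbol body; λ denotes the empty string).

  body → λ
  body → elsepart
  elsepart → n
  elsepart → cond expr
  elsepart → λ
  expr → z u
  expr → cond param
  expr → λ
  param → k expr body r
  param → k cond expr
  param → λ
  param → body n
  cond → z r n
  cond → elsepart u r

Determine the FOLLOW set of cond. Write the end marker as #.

In elsepart → cond expr: add FIRST(expr)\{λ} = { n, u, z }.
  Since expr is nullable, also add FOLLOW(elsepart) = { #, n, r, u }.
In expr → cond param: add FIRST(param)\{λ} = { k, n, u, z }.
  Since param is nullable, also add FOLLOW(expr) = { #, n, r, u, z }.
In param → k cond expr: add FIRST(expr)\{λ} = { n, u, z }.
  Since expr is nullable, also add FOLLOW(param) = { #, n, r, u, z }.
Union: FOLLOW(cond) = { #, k, n, r, u, z }.

{ #, k, n, r, u, z }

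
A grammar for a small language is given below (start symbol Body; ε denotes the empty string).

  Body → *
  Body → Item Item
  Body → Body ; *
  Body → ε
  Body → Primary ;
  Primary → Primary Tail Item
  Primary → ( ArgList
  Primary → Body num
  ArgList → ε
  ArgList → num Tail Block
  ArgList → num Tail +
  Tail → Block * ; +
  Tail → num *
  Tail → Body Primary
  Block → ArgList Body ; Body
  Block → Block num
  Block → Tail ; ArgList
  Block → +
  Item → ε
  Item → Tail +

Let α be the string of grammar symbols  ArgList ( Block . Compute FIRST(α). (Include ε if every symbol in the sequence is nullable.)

{ (, num }

Add FIRST(ArgList)\{ε} = { num }; ArgList is nullable, continue.
( is a terminal; add {(} and stop.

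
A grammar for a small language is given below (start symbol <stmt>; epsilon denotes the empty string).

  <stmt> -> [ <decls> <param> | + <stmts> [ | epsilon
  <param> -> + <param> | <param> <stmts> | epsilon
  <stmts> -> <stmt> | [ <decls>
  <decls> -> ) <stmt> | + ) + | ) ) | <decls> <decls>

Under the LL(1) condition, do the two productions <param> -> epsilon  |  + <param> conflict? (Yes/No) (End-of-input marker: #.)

Yes

FIRST(epsilon) = { epsilon } and FIRST(+ <param>) = { + }.
The first alternative is nullable and FOLLOW(<param>) = { #, ), +, [ } shares + with FIRST of the second — conflict.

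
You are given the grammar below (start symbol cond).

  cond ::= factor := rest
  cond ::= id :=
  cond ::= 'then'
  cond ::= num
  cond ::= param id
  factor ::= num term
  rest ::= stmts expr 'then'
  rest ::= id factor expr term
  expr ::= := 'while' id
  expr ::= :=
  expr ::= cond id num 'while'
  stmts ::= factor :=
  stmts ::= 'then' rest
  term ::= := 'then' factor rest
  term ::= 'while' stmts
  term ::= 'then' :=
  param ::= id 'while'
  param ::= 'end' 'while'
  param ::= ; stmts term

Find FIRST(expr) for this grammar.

{ 'end', 'then', :=, ;, id, num }

expr ::= := 'while' id contributes {:=}.
expr ::= := contributes {:=}.
From expr ::= cond id num 'while': add FIRST(cond) = { 'end', 'then', ;, id, num }.
Union: FIRST(expr) = { 'end', 'then', :=, ;, id, num }.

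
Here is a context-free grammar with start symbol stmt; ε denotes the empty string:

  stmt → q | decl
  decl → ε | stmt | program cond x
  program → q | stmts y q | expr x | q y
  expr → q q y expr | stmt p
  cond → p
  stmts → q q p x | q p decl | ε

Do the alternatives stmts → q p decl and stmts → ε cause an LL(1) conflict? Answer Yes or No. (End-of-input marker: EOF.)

No

FIRST(q p decl) = { q } and FIRST(ε) = { ε }.
The second is nullable but FOLLOW(stmts) = { y } is disjoint from FIRST of the first.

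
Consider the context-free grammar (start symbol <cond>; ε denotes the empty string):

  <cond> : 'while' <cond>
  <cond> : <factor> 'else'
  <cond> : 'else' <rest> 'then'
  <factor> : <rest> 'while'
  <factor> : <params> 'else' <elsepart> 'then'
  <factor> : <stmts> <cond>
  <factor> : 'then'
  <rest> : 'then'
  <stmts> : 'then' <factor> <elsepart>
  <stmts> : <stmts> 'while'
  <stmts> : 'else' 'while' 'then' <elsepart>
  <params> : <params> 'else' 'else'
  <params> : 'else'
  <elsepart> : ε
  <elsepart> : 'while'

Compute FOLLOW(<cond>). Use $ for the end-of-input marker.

<cond> is the start symbol, so $ ∈ FOLLOW(<cond>).
In <cond> : 'while' <cond>: <cond> is at the end, add FOLLOW(<cond>) = { $, 'else', 'then', 'while' }.
In <factor> : <stmts> <cond>: <cond> is at the end, add FOLLOW(<factor>) = { 'else', 'then', 'while' }.
Union: FOLLOW(<cond>) = { $, 'else', 'then', 'while' }.

{ $, 'else', 'then', 'while' }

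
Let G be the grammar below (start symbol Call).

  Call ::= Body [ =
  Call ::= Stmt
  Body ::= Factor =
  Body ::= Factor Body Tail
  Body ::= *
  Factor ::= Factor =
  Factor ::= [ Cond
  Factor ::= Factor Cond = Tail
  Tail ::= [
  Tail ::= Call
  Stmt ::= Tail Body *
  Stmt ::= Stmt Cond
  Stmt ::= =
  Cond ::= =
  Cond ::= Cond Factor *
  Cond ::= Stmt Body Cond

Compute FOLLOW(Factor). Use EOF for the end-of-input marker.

{ *, =, [ }

In Body ::= Factor =: add FIRST(=) = { = }.
In Body ::= Factor Body Tail: add FIRST(Body Tail) = { *, [ }.
In Factor ::= Factor =: add FIRST(=) = { = }.
In Factor ::= Factor Cond = Tail: add FIRST(Cond = Tail) = { *, =, [ }.
In Cond ::= Cond Factor *: add FIRST(*) = { * }.
Union: FOLLOW(Factor) = { *, =, [ }.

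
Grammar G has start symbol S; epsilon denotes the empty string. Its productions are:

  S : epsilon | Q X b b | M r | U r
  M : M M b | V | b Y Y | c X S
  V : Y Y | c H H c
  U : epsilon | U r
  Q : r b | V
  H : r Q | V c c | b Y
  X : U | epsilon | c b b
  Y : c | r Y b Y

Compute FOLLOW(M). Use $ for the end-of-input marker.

{ b, c, r }

In S : M r: add FIRST(r) = { r }.
In M : M M b: add FIRST(M b) = { b, c, r }.
In M : M M b: add FIRST(b) = { b }.
Union: FOLLOW(M) = { b, c, r }.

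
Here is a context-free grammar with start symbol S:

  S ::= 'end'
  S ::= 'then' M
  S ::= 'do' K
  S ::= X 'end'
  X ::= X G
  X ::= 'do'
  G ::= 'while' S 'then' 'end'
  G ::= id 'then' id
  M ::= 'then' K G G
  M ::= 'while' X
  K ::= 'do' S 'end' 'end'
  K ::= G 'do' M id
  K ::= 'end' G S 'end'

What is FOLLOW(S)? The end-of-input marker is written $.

S is the start symbol, so $ ∈ FOLLOW(S).
In G ::= 'while' S 'then' 'end': add FIRST('then' 'end') = { 'then' }.
In K ::= 'do' S 'end' 'end': add FIRST('end' 'end') = { 'end' }.
In K ::= 'end' G S 'end': add FIRST('end') = { 'end' }.
Union: FOLLOW(S) = { $, 'end', 'then' }.

{ $, 'end', 'then' }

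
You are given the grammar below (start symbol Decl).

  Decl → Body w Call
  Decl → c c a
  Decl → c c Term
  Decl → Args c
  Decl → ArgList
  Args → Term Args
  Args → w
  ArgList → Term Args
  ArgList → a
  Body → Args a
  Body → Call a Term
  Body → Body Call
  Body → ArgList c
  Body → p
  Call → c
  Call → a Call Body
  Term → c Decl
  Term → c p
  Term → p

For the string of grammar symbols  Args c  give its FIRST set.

{ c, p, w }

Add FIRST(Args) = { c, p, w }; Args is not nullable, stop.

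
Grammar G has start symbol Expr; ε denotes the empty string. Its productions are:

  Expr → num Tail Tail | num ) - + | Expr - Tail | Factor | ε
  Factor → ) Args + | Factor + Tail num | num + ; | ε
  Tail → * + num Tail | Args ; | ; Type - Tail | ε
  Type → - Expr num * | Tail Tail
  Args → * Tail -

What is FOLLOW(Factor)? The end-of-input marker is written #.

{ #, +, -, num }

In Expr → Factor: Factor is at the end, add FOLLOW(Expr) = { #, -, num }.
In Factor → Factor + Tail num: add FIRST(+ Tail num) = { + }.
Union: FOLLOW(Factor) = { #, +, -, num }.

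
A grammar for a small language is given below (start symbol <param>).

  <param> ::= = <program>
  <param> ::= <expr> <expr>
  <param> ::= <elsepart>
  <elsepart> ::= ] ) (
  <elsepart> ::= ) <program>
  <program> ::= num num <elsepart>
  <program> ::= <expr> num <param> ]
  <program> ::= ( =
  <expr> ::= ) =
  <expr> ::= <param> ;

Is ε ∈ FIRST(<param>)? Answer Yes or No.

No nonterminal in this grammar is nullable.
No production of <param> has an RHS whose symbols are all nullable, so <param> is not nullable.

No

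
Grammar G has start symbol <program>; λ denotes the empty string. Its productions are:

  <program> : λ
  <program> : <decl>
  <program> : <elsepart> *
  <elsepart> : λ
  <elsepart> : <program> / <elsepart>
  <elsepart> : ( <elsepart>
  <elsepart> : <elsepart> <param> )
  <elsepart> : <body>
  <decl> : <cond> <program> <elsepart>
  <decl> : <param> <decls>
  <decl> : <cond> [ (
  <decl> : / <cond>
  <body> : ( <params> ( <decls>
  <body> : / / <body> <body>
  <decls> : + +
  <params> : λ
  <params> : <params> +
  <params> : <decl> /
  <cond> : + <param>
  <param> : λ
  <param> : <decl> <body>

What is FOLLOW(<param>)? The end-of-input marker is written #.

{ #, (, ), *, +, /, [ }

In <elsepart> : <elsepart> <param> ): add FIRST()) = { ) }.
In <decl> : <param> <decls>: add FIRST(<decls>) = { + }.
In <cond> : + <param>: <param> is at the end, add FOLLOW(<cond>) = { #, (, ), *, +, /, [ }.
Union: FOLLOW(<param>) = { #, (, ), *, +, /, [ }.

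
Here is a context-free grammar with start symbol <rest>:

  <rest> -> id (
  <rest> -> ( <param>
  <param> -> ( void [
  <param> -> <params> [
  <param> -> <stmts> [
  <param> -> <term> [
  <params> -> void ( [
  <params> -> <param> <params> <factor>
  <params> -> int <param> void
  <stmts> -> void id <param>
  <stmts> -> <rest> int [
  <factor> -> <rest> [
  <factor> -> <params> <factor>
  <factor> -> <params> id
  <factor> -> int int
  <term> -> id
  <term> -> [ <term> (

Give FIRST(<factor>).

From <factor> -> <rest> [: add FIRST(<rest>) = { (, id }.
From <factor> -> <params> <factor>: add FIRST(<params>) = { (, [, id, int, void }.
From <factor> -> <params> id: add FIRST(<params>) = { (, [, id, int, void }.
<factor> -> int int contributes {int}.
Union: FIRST(<factor>) = { (, [, id, int, void }.

{ (, [, id, int, void }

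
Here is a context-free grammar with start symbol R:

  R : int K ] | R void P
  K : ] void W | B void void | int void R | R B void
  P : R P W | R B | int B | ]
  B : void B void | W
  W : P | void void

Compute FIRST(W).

From W : P: add FIRST(P) = { ], int }.
W : void void contributes {void}.
Union: FIRST(W) = { ], int, void }.

{ ], int, void }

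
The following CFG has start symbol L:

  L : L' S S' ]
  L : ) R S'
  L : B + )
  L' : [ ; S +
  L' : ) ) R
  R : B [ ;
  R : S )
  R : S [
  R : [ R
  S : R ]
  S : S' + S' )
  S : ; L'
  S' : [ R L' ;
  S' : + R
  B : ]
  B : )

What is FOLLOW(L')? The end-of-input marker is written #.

{ ), +, ;, [, ] }

In L : L' S S' ]: add FIRST(S S' ]) = { ), +, ;, [, ] }.
In S : ; L': L' is at the end, add FOLLOW(S) = { ), +, [ }.
In S' : [ R L' ;: add FIRST(;) = { ; }.
Union: FOLLOW(L') = { ), +, ;, [, ] }.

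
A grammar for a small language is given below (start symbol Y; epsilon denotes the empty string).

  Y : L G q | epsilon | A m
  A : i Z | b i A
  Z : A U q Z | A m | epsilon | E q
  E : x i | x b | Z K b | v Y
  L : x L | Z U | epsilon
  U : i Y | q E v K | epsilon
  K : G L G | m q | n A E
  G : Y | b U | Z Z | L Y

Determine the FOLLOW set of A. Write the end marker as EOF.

{ b, i, m, n, q, v, x }

In Y : A m: add FIRST(m) = { m }.
In A : b i A: A is at the end, add FOLLOW(A) = { b, i, m, n, q, v, x }.
In Z : A U q Z: add FIRST(U q Z) = { i, q }.
In Z : A m: add FIRST(m) = { m }.
In K : n A E: add FIRST(E) = { b, i, m, n, q, v, x }.
Union: FOLLOW(A) = { b, i, m, n, q, v, x }.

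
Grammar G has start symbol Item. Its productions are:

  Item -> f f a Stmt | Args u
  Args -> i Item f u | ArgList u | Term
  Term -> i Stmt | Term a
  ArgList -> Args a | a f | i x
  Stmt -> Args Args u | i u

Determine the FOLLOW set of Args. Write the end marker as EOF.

{ a, i, u }

In Item -> Args u: add FIRST(u) = { u }.
In ArgList -> Args a: add FIRST(a) = { a }.
In Stmt -> Args Args u: add FIRST(Args u) = { a, i }.
In Stmt -> Args Args u: add FIRST(u) = { u }.
Union: FOLLOW(Args) = { a, i, u }.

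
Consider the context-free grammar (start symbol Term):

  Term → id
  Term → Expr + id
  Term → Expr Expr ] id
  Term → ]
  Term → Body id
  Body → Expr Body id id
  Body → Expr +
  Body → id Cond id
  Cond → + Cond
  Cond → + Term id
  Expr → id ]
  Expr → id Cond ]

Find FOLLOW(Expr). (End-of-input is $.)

{ +, ], id }

In Term → Expr + id: add FIRST(+ id) = { + }.
In Term → Expr Expr ] id: add FIRST(Expr ] id) = { id }.
In Term → Expr Expr ] id: add FIRST(] id) = { ] }.
In Body → Expr Body id id: add FIRST(Body id id) = { id }.
In Body → Expr +: add FIRST(+) = { + }.
Union: FOLLOW(Expr) = { +, ], id }.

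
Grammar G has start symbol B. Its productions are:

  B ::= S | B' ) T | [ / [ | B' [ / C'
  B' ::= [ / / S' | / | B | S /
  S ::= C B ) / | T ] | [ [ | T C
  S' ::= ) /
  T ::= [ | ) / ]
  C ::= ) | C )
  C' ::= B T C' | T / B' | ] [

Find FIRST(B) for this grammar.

{ ), /, [ }

From B ::= S: add FIRST(S) = { ), [ }.
From B ::= B' ) T: add FIRST(B') = { ), /, [ }.
B ::= [ / [ contributes {[}.
From B ::= B' [ / C': add FIRST(B') = { ), /, [ }.
Union: FIRST(B) = { ), /, [ }.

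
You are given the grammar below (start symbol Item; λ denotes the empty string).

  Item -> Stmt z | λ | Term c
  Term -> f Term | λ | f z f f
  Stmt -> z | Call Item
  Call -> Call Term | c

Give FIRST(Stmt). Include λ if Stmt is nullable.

{ c, z }

Stmt -> z contributes {z}.
From Stmt -> Call Item: add FIRST(Call) = { c }.
Union: FIRST(Stmt) = { c, z }.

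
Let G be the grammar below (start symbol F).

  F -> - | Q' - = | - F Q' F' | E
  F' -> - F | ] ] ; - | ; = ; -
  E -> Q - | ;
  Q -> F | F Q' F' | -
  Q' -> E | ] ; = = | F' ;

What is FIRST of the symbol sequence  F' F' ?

Add FIRST(F') = { -, ;, ] }; F' is not nullable, stop.

{ -, ;, ] }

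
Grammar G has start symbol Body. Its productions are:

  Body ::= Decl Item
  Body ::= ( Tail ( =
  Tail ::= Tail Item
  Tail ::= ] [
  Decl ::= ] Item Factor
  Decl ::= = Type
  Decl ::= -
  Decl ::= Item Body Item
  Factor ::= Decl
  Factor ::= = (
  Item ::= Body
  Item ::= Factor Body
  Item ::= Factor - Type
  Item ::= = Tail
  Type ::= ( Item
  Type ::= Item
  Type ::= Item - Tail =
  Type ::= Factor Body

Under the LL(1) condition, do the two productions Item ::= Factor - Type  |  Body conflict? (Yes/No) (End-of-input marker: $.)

Yes

FIRST(Factor - Type) = { (, -, =, ] } and FIRST(Body) = { (, -, =, ] }.
Both contain (, so the two alternatives are not disjoint — LL(1) conflict.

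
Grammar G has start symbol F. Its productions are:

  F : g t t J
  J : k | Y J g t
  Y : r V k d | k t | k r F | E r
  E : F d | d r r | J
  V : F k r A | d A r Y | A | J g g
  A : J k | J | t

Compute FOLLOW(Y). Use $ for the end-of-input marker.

In J : Y J g t: add FIRST(J g t) = { d, g, k, r }.
In V : d A r Y: Y is at the end, add FOLLOW(V) = { k }.
Union: FOLLOW(Y) = { d, g, k, r }.

{ d, g, k, r }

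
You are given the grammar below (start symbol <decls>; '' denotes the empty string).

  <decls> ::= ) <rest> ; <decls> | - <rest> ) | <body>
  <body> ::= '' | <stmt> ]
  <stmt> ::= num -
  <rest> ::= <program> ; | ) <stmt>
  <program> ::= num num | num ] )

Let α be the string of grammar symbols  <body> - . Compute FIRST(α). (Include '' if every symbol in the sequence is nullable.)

{ -, num }

Add FIRST(<body>)\{''} = { num }; <body> is nullable, continue.
- is a terminal; add {-} and stop.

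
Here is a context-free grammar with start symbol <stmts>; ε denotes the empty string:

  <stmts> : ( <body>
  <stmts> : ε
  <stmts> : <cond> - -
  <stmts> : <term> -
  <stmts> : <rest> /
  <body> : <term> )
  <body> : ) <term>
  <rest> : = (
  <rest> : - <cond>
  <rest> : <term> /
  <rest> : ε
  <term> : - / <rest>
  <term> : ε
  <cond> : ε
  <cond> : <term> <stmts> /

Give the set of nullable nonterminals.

{ <cond>, <rest>, <stmts>, <term> }

Directly nullable (have an ε-production): <stmts>, <rest>, <term>, <cond>.
No other nonterminal has a production whose RHS symbols are all nullable.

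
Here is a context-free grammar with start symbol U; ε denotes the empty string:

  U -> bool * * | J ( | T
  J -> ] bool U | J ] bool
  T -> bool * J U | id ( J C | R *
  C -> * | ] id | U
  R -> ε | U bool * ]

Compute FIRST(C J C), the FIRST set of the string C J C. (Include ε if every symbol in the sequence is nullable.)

Add FIRST(C) = { *, ], bool, id }; C is not nullable, stop.

{ *, ], bool, id }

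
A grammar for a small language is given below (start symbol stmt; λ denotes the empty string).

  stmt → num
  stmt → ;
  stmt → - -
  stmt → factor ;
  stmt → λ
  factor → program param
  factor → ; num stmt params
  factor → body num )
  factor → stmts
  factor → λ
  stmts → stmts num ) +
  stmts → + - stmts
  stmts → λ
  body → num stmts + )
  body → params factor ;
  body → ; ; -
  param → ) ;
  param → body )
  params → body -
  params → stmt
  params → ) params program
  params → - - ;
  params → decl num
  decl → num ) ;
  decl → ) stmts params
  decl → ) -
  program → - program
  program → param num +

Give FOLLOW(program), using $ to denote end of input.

In factor → program param: add FIRST(param) = { ), +, -, ;, num }.
In params → ) params program: program is at the end, add FOLLOW(params) = { ), +, -, ;, num }.
In program → - program: program is at the end, add FOLLOW(program) = { ), +, -, ;, num }.
Union: FOLLOW(program) = { ), +, -, ;, num }.

{ ), +, -, ;, num }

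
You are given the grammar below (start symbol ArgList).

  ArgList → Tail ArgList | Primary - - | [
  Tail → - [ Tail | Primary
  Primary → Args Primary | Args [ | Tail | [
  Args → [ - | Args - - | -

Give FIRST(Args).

{ -, [ }

Args → [ - contributes {[}.
From Args → Args - -: add FIRST(Args) = { -, [ }.
Args → - contributes {-}.
Union: FIRST(Args) = { -, [ }.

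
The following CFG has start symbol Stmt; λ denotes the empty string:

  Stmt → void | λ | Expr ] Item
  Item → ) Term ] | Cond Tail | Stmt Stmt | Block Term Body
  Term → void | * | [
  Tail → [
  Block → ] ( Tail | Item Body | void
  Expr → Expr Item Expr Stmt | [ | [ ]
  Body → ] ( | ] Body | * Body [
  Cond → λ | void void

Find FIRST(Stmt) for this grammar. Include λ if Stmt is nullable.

Stmt → void contributes {void}.
Stmt → λ contributes λ.
From Stmt → Expr ] Item: add FIRST(Expr) = { [ }.
Union: FIRST(Stmt) = { [, void, λ }.

{ [, void, λ }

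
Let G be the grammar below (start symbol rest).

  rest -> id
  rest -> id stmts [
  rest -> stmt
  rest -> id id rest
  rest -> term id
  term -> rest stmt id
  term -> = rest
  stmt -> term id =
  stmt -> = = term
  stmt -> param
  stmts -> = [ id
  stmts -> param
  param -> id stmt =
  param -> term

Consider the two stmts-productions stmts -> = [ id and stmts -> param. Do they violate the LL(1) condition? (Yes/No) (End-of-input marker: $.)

FIRST(= [ id) = { = } and FIRST(param) = { =, id }.
Both contain =, so the two alternatives are not disjoint — LL(1) conflict.

Yes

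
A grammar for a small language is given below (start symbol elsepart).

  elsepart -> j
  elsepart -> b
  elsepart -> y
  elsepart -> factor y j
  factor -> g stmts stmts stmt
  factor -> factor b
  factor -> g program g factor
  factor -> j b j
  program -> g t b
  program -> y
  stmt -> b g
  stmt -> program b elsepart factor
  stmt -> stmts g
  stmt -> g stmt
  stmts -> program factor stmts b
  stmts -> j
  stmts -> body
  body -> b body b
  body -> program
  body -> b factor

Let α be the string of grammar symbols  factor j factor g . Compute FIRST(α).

{ g, j }

Add FIRST(factor) = { g, j }; factor is not nullable, stop.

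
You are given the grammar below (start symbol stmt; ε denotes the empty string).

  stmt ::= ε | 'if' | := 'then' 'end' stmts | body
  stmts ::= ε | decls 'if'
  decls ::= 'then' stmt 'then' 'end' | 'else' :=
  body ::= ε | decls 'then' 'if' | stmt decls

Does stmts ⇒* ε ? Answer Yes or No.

stmts has an ε-production, so stmts ⇒ ε.

Yes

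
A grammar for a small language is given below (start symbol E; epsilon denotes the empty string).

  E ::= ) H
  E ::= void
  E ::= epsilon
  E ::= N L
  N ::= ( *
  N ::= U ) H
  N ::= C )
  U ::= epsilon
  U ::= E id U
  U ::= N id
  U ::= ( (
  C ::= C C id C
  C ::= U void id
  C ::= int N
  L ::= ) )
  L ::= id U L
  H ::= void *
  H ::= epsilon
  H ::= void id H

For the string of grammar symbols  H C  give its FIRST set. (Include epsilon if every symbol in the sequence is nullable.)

{ (, ), id, int, void }

Add FIRST(H)\{epsilon} = { void }; H is nullable, continue.
Add FIRST(C) = { (, ), id, int, void }; C is not nullable, stop.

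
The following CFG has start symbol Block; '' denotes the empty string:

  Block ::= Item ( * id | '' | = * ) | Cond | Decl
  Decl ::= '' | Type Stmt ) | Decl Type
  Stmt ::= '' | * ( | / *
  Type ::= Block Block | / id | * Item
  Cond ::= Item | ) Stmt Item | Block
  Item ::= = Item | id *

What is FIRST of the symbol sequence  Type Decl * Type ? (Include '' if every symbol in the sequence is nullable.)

Add FIRST(Type)\{''} = { ), *, /, =, id }; Type is nullable, continue.
Add FIRST(Decl)\{''} = { ), *, /, =, id }; Decl is nullable, continue.
* is a terminal; add {*} and stop.

{ ), *, /, =, id }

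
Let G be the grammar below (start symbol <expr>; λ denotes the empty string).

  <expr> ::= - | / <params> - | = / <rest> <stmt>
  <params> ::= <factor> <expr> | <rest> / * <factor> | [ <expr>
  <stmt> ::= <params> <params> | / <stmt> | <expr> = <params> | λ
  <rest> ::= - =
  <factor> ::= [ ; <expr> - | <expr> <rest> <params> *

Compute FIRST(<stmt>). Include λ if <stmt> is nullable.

From <stmt> ::= <params> <params>: add FIRST(<params>) = { -, /, =, [ }.
<stmt> ::= / <stmt> contributes {/}.
From <stmt> ::= <expr> = <params>: add FIRST(<expr>) = { -, /, = }.
<stmt> ::= λ contributes λ.
Union: FIRST(<stmt>) = { -, /, =, [, λ }.

{ -, /, =, [, λ }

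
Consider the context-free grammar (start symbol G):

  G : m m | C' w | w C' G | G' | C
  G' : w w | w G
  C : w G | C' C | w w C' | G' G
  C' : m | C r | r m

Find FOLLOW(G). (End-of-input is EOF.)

{ EOF, m, r, w }

G is the start symbol, so EOF ∈ FOLLOW(G).
In G : w C' G: G is at the end, add FOLLOW(G) = { EOF, m, r, w }.
In G' : w G: G is at the end, add FOLLOW(G') = { EOF, m, r, w }.
In C : w G: G is at the end, add FOLLOW(C) = { EOF, m, r, w }.
In C : G' G: G is at the end, add FOLLOW(C) = { EOF, m, r, w }.
Union: FOLLOW(G) = { EOF, m, r, w }.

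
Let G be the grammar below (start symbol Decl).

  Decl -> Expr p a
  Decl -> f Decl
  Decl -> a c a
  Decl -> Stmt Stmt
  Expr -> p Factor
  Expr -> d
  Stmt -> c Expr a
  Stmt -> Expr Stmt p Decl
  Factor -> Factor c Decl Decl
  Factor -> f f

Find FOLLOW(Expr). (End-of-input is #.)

{ a, c, d, p }

In Decl -> Expr p a: add FIRST(p a) = { p }.
In Stmt -> c Expr a: add FIRST(a) = { a }.
In Stmt -> Expr Stmt p Decl: add FIRST(Stmt p Decl) = { c, d, p }.
Union: FOLLOW(Expr) = { a, c, d, p }.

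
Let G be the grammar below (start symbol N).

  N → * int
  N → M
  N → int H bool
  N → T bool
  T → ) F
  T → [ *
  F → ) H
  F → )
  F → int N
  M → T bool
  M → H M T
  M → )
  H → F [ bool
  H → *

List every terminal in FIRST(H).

{ ), *, int }

From H → F [ bool: add FIRST(F) = { ), int }.
H → * contributes {*}.
Union: FIRST(H) = { ), *, int }.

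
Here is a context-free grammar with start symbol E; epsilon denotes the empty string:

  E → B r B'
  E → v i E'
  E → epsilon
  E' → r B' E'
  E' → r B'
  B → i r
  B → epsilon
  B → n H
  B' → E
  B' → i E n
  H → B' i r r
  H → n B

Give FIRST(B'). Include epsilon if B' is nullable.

From B' → E: add FIRST(E) = { i, n, r, v, epsilon } (including epsilon since E is nullable).
B' → i E n contributes {i}.
Union: FIRST(B') = { i, n, r, v, epsilon }.

{ i, n, r, v, epsilon }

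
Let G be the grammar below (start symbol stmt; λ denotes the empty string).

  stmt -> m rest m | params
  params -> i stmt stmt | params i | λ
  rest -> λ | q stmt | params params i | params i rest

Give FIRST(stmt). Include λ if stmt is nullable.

stmt -> m rest m contributes {m}.
From stmt -> params: add FIRST(params) = { i, λ } (including λ since params is nullable).
Union: FIRST(stmt) = { i, m, λ }.

{ i, m, λ }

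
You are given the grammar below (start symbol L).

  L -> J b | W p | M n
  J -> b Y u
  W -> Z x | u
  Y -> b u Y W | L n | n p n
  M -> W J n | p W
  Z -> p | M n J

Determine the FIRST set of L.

{ b, p, u }

From L -> J b: add FIRST(J) = { b }.
From L -> W p: add FIRST(W) = { p, u }.
From L -> M n: add FIRST(M) = { p, u }.
Union: FIRST(L) = { b, p, u }.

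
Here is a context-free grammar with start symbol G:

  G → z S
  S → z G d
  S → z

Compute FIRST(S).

{ z }

S → z G d contributes {z}.
S → z contributes {z}.
Union: FIRST(S) = { z }.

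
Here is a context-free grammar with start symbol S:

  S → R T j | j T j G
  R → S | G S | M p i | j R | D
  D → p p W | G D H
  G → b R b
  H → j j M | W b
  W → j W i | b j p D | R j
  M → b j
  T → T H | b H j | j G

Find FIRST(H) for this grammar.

{ b, j, p }

H → j j M contributes {j}.
From H → W b: add FIRST(W) = { b, j, p }.
Union: FIRST(H) = { b, j, p }.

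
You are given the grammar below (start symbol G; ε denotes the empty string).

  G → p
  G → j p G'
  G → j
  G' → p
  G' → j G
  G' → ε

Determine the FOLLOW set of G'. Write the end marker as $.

{ $ }

In G → j p G': G' is at the end, add FOLLOW(G) = { $ }.
Union: FOLLOW(G') = { $ }.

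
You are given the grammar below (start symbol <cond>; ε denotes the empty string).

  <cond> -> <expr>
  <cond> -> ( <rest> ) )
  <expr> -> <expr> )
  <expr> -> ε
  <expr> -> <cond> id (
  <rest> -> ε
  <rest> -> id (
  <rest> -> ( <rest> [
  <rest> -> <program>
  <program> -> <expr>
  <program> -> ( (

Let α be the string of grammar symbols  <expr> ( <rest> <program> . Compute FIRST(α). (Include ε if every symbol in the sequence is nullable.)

{ (, ), id }

Add FIRST(<expr>)\{ε} = { (, ), id }; <expr> is nullable, continue.
( is a terminal; add {(} and stop.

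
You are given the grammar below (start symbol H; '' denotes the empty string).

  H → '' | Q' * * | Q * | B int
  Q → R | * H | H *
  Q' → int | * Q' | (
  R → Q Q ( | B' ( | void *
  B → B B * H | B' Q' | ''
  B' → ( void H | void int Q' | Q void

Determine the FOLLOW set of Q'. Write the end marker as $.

In H → Q' * *: add FIRST(* *) = { * }.
In Q' → * Q': Q' is at the end, add FOLLOW(Q') = { (, *, int, void }.
In B → B' Q': Q' is at the end, add FOLLOW(B) = { (, *, int, void }.
In B' → void int Q': Q' is at the end, add FOLLOW(B') = { (, *, int }.
Union: FOLLOW(Q') = { (, *, int, void }.

{ (, *, int, void }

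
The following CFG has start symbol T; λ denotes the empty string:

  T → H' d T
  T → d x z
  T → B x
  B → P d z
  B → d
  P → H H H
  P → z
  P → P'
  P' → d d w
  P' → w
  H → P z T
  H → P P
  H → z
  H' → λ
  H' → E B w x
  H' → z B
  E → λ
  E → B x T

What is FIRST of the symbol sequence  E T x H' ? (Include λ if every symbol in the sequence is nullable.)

{ d, w, z }

Add FIRST(E)\{λ} = { d, w, z }; E is nullable, continue.
Add FIRST(T) = { d, w, z }; T is not nullable, stop.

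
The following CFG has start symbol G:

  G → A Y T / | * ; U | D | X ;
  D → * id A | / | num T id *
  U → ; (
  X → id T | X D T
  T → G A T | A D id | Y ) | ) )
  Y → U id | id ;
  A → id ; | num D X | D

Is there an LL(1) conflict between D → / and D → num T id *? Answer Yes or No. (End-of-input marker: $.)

FIRST(/) = { / } and FIRST(num T id *) = { num }.
The FIRST sets are disjoint and neither alternative is nullable — no conflict.

No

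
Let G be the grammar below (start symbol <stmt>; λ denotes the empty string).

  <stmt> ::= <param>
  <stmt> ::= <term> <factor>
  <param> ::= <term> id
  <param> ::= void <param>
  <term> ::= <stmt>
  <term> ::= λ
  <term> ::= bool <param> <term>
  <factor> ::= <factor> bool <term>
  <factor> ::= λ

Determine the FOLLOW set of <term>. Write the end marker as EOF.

In <stmt> ::= <term> <factor>: add FIRST(<factor>)\{λ} = { bool }.
  Since <factor> is nullable, also add FOLLOW(<stmt>) = { EOF, bool, id }.
In <param> ::= <term> id: add FIRST(id) = { id }.
In <term> ::= bool <param> <term>: <term> is at the end, add FOLLOW(<term>) = { EOF, bool, id }.
In <factor> ::= <factor> bool <term>: <term> is at the end, add FOLLOW(<factor>) = { EOF, bool, id }.
Union: FOLLOW(<term>) = { EOF, bool, id }.

{ EOF, bool, id }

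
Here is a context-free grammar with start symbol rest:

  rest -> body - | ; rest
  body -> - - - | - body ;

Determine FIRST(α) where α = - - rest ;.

{ - }

- is a terminal; add {-} and stop.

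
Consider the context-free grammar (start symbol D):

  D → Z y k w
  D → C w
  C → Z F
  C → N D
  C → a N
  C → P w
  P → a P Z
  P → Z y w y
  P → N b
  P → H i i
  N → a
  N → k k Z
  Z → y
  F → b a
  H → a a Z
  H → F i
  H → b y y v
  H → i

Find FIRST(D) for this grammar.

{ a, b, i, k, y }

From D → Z y k w: add FIRST(Z) = { y }.
From D → C w: add FIRST(C) = { a, b, i, k, y }.
Union: FIRST(D) = { a, b, i, k, y }.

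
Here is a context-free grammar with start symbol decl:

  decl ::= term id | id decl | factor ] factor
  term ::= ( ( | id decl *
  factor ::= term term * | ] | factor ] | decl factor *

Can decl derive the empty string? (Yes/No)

No nonterminal in this grammar is nullable.
No production of decl has an RHS whose symbols are all nullable, so decl is not nullable.

No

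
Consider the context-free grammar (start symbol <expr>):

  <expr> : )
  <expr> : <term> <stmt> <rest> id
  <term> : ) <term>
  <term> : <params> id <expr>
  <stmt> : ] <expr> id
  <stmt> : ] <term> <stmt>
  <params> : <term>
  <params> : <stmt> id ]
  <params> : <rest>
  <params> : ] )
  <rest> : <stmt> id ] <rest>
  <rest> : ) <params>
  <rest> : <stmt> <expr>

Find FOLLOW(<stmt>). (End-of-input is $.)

{ ), ], id }

In <expr> : <term> <stmt> <rest> id: add FIRST(<rest> id) = { ), ] }.
In <stmt> : ] <term> <stmt>: <stmt> is at the end, add FOLLOW(<stmt>) = { ), ], id }.
In <params> : <stmt> id ]: add FIRST(id ]) = { id }.
In <rest> : <stmt> id ] <rest>: add FIRST(id ] <rest>) = { id }.
In <rest> : <stmt> <expr>: add FIRST(<expr>) = { ), ] }.
Union: FOLLOW(<stmt>) = { ), ], id }.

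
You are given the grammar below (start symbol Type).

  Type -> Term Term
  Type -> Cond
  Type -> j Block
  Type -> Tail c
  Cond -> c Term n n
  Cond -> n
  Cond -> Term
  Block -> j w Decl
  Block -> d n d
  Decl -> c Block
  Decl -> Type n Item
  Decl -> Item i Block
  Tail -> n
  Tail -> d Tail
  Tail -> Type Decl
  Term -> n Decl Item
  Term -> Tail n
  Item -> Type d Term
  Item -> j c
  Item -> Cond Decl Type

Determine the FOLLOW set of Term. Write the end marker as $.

{ $, c, d, i, j, n }

In Type -> Term Term: add FIRST(Term) = { c, d, j, n }.
In Type -> Term Term: Term is at the end, add FOLLOW(Type) = { $, c, d, i, j, n }.
In Cond -> c Term n n: add FIRST(n n) = { n }.
In Cond -> Term: Term is at the end, add FOLLOW(Cond) = { $, c, d, i, j, n }.
In Item -> Type d Term: Term is at the end, add FOLLOW(Item) = { $, c, d, i, j, n }.
Union: FOLLOW(Term) = { $, c, d, i, j, n }.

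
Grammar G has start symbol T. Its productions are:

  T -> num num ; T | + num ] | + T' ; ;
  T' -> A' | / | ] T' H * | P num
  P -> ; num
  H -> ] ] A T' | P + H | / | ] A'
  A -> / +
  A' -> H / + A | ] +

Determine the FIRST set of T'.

From T' -> A': add FIRST(A') = { /, ;, ] }.
T' -> / contributes {/}.
T' -> ] T' H * contributes {]}.
From T' -> P num: add FIRST(P) = { ; }.
Union: FIRST(T') = { /, ;, ] }.

{ /, ;, ] }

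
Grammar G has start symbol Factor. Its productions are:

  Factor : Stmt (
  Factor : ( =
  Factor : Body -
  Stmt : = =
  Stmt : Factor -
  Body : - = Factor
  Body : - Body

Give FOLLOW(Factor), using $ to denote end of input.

Factor is the start symbol, so $ ∈ FOLLOW(Factor).
In Stmt : Factor -: add FIRST(-) = { - }.
In Body : - = Factor: Factor is at the end, add FOLLOW(Body) = { - }.
Union: FOLLOW(Factor) = { $, - }.

{ $, - }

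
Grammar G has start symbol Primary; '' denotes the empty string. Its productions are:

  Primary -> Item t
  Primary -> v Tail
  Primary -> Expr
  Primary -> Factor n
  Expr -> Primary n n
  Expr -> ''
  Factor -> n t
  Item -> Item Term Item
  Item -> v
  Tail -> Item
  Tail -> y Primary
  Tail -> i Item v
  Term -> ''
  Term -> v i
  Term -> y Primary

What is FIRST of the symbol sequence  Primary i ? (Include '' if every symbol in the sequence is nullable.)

{ i, n, v }

Add FIRST(Primary)\{''} = { n, v }; Primary is nullable, continue.
i is a terminal; add {i} and stop.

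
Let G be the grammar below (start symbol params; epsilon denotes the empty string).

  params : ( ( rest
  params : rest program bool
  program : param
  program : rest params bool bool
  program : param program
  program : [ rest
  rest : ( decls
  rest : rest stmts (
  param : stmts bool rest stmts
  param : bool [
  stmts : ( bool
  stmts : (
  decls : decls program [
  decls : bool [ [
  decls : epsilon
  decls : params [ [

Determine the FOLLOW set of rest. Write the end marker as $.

{ $, (, [, bool }

In params : ( ( rest: rest is at the end, add FOLLOW(params) = { $, [, bool }.
In params : rest program bool: add FIRST(program bool) = { (, [, bool }.
In program : rest params bool bool: add FIRST(params bool bool) = { ( }.
In program : [ rest: rest is at the end, add FOLLOW(program) = { [, bool }.
In rest : rest stmts (: add FIRST(stmts () = { ( }.
In param : stmts bool rest stmts: add FIRST(stmts) = { ( }.
Union: FOLLOW(rest) = { $, (, [, bool }.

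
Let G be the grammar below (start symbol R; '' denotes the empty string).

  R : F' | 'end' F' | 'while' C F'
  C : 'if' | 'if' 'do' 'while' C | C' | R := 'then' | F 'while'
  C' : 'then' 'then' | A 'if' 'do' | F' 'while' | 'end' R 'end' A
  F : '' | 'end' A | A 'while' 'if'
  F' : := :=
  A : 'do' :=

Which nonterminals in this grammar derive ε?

{ F }

Directly nullable (have an ''-production): F.
No other nonterminal has a production whose RHS symbols are all nullable.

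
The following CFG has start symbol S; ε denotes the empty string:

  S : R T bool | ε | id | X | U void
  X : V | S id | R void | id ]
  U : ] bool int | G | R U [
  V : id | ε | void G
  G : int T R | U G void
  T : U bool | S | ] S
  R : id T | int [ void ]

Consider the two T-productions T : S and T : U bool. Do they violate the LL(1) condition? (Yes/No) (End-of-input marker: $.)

FIRST(S) = { ], id, int, void, ε } and FIRST(U bool) = { ], id, int }.
Both contain ], so the two alternatives are not disjoint — LL(1) conflict.

Yes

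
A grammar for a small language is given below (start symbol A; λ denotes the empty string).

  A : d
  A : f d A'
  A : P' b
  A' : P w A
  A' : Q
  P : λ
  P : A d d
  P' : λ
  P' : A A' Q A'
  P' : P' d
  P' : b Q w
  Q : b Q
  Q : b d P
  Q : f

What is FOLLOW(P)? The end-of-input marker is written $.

In A' : P w A: add FIRST(w A) = { w }.
In Q : b d P: P is at the end, add FOLLOW(Q) = { $, b, d, f, w }.
Union: FOLLOW(P) = { $, b, d, f, w }.

{ $, b, d, f, w }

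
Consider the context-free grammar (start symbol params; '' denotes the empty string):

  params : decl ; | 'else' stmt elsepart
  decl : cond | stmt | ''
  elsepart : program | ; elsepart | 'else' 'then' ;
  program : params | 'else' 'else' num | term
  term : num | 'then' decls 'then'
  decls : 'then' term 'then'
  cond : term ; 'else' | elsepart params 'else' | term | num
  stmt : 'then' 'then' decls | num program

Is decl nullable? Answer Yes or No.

Yes

decl has an ''-production, so decl ⇒ ''.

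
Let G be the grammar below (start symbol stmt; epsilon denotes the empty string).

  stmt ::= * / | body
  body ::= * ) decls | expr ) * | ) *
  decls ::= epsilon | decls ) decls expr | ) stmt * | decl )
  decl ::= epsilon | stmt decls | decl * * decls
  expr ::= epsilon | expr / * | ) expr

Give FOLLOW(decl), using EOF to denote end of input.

In decls ::= decl ): add FIRST()) = { ) }.
In decl ::= decl * * decls: add FIRST(* * decls) = { * }.
Union: FOLLOW(decl) = { ), * }.

{ ), * }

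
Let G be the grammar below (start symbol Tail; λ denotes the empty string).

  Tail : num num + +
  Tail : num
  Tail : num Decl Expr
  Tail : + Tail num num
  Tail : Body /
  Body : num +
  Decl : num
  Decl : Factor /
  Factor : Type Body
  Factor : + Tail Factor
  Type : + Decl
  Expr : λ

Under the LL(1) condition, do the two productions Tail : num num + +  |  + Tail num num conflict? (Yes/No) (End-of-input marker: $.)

No

FIRST(num num + +) = { num } and FIRST(+ Tail num num) = { + }.
The FIRST sets are disjoint and neither alternative is nullable — no conflict.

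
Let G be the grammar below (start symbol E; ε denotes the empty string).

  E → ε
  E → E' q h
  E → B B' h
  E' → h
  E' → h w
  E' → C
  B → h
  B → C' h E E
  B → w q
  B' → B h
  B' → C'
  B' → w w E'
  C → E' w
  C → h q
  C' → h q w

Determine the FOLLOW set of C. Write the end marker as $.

In E' → C: C is at the end, add FOLLOW(E') = { h, q, w }.
Union: FOLLOW(C) = { h, q, w }.

{ h, q, w }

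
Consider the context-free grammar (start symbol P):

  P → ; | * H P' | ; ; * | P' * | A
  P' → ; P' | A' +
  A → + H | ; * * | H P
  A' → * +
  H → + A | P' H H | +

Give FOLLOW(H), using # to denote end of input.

{ #, *, +, ; }

In P → * H P': add FIRST(P') = { *, ; }.
In A → + H: H is at the end, add FOLLOW(A) = { #, *, +, ; }.
In A → H P: add FIRST(P) = { *, +, ; }.
In H → P' H H: add FIRST(H) = { *, +, ; }.
In H → P' H H: H is at the end, add FOLLOW(H) = { #, *, +, ; }.
Union: FOLLOW(H) = { #, *, +, ; }.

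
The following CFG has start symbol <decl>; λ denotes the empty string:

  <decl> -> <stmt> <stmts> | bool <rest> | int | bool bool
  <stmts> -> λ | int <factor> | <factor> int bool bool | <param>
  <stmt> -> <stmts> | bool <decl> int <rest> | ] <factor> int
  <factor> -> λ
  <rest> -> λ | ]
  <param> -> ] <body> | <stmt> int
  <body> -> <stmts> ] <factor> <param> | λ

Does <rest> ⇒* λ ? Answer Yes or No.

<rest> has an λ-production, so <rest> ⇒ λ.

Yes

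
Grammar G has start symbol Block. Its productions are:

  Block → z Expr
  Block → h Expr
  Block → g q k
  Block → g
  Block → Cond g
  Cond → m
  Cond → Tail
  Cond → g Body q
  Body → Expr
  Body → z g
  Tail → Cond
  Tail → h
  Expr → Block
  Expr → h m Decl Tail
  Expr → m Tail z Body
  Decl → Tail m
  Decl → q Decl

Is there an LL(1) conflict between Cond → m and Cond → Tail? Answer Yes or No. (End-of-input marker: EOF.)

Yes

FIRST(m) = { m } and FIRST(Tail) = { g, h, m }.
Both contain m, so the two alternatives are not disjoint — LL(1) conflict.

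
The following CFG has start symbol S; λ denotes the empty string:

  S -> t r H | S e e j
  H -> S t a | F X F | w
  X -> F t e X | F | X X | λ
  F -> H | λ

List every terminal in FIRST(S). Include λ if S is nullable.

{ t }

S -> t r H contributes {t}.
From S -> S e e j: add FIRST(S) = { t }.
Union: FIRST(S) = { t }.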